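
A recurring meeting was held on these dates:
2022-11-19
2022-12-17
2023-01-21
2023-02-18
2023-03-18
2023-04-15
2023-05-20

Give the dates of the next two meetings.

These are Saturdays at 28- or 35-day spacing (28, 35, 28, 28, 28, 35).
The pattern: 3rd Saturday of the month.
June 2023 — 3rd Saturday is 2023-06-17.
July 2023 — 3rd Saturday is 2023-07-15.

2023-06-17, 2023-07-15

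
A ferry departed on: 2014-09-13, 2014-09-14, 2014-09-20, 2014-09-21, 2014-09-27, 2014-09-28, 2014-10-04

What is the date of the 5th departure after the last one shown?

The gap pattern 1, 6, 1, 6, 1, 6 repeats every 2 events.
These are the Saturdays and Sundays of each week.
The following Sunday is 2014-10-05.
The following Saturday is 2014-10-11.
The following Sunday is 2014-10-12.
The following Saturday is 2014-10-18.
The following Sunday is 2014-10-19.

2014-10-19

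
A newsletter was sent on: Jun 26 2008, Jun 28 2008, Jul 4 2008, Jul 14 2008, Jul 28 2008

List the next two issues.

Aug 15 2008, Sep 6 2008

Gaps: 2, 6, 10, 14 days — each gap is 4 larger than the previous one.
Next gap: 18 days. Jul 28 2008 + 18 days = Aug 15 2008.
Next gap: 22 days. Aug 15 2008 + 22 days = Sep 6 2008.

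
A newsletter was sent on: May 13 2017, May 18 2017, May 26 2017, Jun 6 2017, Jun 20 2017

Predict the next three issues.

The spacing grows by 3 each time: 5, 8, 11, 14 days.
Next gap: 17 days. Jun 20 2017 + 17 days = Jul 7 2017.
Next gap: 20 days. Jul 7 2017 + 20 days = Jul 27 2017.
Next gap: 23 days. Jul 27 2017 + 23 days = Aug 19 2017.

Jul 7 2017, Jul 27 2017, Aug 19 2017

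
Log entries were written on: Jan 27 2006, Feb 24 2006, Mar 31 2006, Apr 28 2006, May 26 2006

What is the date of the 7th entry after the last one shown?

Dec 29 2006

All Fridays; the gaps (28, 35, 28, 28) vary with month length.
This is the last Friday of each month.
June 2006 ends with Friday Jun 30 2006.
Last Friday of July 2006: Jul 28 2006.
Last Friday of August 2006: Aug 25 2006.
September 2006 ends with Friday Sep 29 2006.
October 2006 ends with Friday Oct 27 2006.
Last Friday of November 2006: Nov 24 2006.
December 2006 ends with Friday Dec 29 2006.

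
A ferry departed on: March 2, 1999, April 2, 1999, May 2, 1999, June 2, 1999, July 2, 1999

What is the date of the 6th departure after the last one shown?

January 2, 2000

The day-of-month is always 2 (31, 30, 31, 30 days between events).
So this recurs on the 2nd of each month.
August 1999: August 2, 1999.
September 1999: September 2, 1999.
October 1999: October 2, 1999.
November 1999: November 2, 1999.
December 1999: December 2, 1999.
Next: January 2000 → January 2, 2000.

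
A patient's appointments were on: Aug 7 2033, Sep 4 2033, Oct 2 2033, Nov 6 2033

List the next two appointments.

Gaps: 28, 28, 35 days — a mix of 28 and 35. Every date is a Sunday.
Each is the 1st Sunday of its month.
1st Sunday of December 2033: Dec 4 2033.
January 2034 — 1st Sunday is Jan 1 2034.

Dec 4 2033, Jan 1 2034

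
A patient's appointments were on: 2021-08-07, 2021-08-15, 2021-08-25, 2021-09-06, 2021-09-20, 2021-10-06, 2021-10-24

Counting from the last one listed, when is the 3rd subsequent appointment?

2021-12-29

The spacing grows by 2 each time: 8, 10, 12, 14, 16, 18 days.
Next gap: 20 days. 2021-10-24 + 20 days = 2021-11-13.
Next gap: 22 days. 2021-11-13 + 22 days = 2021-12-05.
Next gap: 24 days. 2021-12-05 + 24 days = 2021-12-29.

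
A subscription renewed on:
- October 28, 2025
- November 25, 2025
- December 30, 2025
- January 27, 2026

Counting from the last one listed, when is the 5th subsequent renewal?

June 30, 2026

All Tuesdays; the gaps (28, 35, 28) vary with month length.
This is the last Tuesday of each month.
Last Tuesday of February 2026: February 24, 2026.
Last Tuesday of March 2026: March 31, 2026.
April 2026 ends with Tuesday April 28, 2026.
Last Tuesday of May 2026: May 26, 2026.
June 2026 ends with Tuesday June 30, 2026.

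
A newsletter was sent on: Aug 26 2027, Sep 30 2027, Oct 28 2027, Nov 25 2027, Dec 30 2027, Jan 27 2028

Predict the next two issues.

These are Thursdays with 35, 28, 28, 35, 28-day gaps.
Each is the final Thursday of its month — Sep 30 2027 is past the 28th, so '4th Thursday' doesn't fit.
Last Thursday of February 2028: Feb 24 2028.
March 2028 ends with Thursday Mar 30 2028.

Feb 24 2028, Mar 30 2028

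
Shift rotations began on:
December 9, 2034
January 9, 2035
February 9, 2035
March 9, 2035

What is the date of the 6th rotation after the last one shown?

The day-of-month is always 9 (31, 31, 28 days between events).
So this recurs on the 9th of each month.
April 2035: April 9, 2035.
May 2035: May 9, 2035.
June 2035: June 9, 2035.
Next: July 2035 → July 9, 2035.
August 2035: August 9, 2035.
Next: September 2035 → September 9, 2035.

September 9, 2035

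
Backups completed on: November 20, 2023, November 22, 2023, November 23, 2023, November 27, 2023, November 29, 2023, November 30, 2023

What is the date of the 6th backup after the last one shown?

Gaps: 2, 1, 4, 2, 1 days — not constant, but cyclic with period 3.
The events fall on every Monday, Wednesday and Thursday.
Next Monday: December 4, 2023.
The following Wednesday is December 6, 2023.
The following Thursday is December 7, 2023.
Next Monday: December 11, 2023.
Next Wednesday: December 13, 2023.
The following Thursday is December 14, 2023.

December 14, 2023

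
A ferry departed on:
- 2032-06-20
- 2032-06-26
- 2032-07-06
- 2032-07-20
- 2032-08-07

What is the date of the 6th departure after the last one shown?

2033-02-15

The spacing grows by 4 each time: 6, 10, 14, 18 days.
Next gap: 22 days. 2032-08-07 + 22 days = 2032-08-29.
Next gap: 26 days. 2032-08-29 + 26 days = 2032-09-24.
Next gap: 30 days. 2032-09-24 + 30 days = 2032-10-24.
Next gap: 34 days. 2032-10-24 + 34 days = 2032-11-27.
Next gap: 38 days. 2032-11-27 + 38 days = 2033-01-04.
Next gap: 42 days. 2033-01-04 + 42 days = 2033-02-15.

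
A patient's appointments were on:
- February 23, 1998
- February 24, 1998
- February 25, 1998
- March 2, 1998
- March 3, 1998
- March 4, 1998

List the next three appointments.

March 9, 1998; March 10, 1998; March 11, 1998

The gap pattern 1, 1, 5, 1, 1 repeats every 3 events.
These are the Mondays, Tuesdays and Wednesdays of each week.
The following Monday is March 9, 1998.
The following Tuesday is March 10, 1998.
Next Wednesday: March 11, 1998.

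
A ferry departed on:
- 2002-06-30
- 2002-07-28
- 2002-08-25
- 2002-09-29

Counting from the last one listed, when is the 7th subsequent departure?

2003-04-27

These are Sundays with 28, 28, 35-day gaps.
Each is the final Sunday of its month — 2002-06-30 is past the 28th, so '4th Sunday' doesn't fit.
October 2002 ends with Sunday 2002-10-27.
November 2002 ends with Sunday 2002-11-24.
December 2002 ends with Sunday 2002-12-29.
January 2003 ends with Sunday 2003-01-26.
February 2003 ends with Sunday 2003-02-23.
Last Sunday of March 2003: 2003-03-30.
Last Sunday of April 2003: 2003-04-27.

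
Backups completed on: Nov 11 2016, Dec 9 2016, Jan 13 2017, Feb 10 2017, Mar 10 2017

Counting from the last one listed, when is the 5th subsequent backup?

Aug 11 2017

All dates are Fridays, 28, 35, 28, 28 days apart.
Specifically, the 2nd Friday of each month.
2nd Friday of April 2017: Apr 14 2017.
May 2017 — 2nd Friday is May 12 2017.
2nd Friday of June 2017: Jun 9 2017.
2nd Friday of July 2017: Jul 14 2017.
2nd Friday of August 2017: Aug 11 2017.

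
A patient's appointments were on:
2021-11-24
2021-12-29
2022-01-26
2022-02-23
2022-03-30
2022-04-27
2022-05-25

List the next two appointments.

2022-06-29, 2022-07-27

All Wednesdays; the gaps (35, 28, 28, 35, 28, 28) vary with month length.
This is the last Wednesday of each month.
Last Wednesday of June 2022: 2022-06-29.
Last Wednesday of July 2022: 2022-07-27.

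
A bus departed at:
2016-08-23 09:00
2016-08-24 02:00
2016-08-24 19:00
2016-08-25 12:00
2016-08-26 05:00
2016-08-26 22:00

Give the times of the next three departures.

The interval is a steady 17 hours (17, 17, 17, 17, 17).
2016-08-26 22:00 + 17 h = 2016-08-27 15:00.
2016-08-27 15:00 + 17 h = 2016-08-28 08:00.
2016-08-28 08:00 + 17 h = 2016-08-29 01:00.

2016-08-27 15:00, 2016-08-28 08:00, 2016-08-29 01:00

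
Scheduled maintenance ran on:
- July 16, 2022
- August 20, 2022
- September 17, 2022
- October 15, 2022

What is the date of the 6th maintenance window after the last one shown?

All dates are Saturdays, 35, 28, 28 days apart.
Specifically, the 3rd Saturday of each month.
3rd Saturday of November 2022: November 19, 2022.
3rd Saturday of December 2022: December 17, 2022.
January 2023 — 3rd Saturday is January 21, 2023.
February 2023 — 3rd Saturday is February 18, 2023.
3rd Saturday of March 2023: March 18, 2023.
April 2023 — 3rd Saturday is April 15, 2023.

April 15, 2023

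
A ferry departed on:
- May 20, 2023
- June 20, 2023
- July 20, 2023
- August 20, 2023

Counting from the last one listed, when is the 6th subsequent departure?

Each date is the 20th; the gaps (31, 30, 31) track the month lengths.
The rule is the 20th of each month.
Next: September 2023 → September 20, 2023.
October 2023: October 20, 2023.
November 2023: November 20, 2023.
December 2023: December 20, 2023.
January 2024: January 20, 2024.
Next: February 2024 → February 20, 2024.

February 20, 2024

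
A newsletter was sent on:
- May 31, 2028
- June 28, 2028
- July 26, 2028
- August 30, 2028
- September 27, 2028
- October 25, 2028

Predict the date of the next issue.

All Wednesdays; the gaps (28, 28, 35, 28, 28) vary with month length.
This is the last Wednesday of each month.
November 2028 ends with Wednesday November 29, 2028.

November 29, 2028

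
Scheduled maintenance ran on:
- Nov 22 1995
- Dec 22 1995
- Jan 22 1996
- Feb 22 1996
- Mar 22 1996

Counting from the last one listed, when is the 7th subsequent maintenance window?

The day-of-month is always 22 (30, 31, 31, 29 days between events).
So this recurs on the 22nd of each month.
Next: April 1996 → Apr 22 1996.
May 1996: May 22 1996.
Next: June 1996 → Jun 22 1996.
July 1996: Jul 22 1996.
August 1996: Aug 22 1996.
Next: September 1996 → Sep 22 1996.
October 1996: Oct 22 1996.

Oct 22 1996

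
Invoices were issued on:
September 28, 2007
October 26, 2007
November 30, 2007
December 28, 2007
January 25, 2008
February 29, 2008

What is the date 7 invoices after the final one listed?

These are Fridays with 28, 35, 28, 28, 35-day gaps.
Each is the final Friday of its month — November 30, 2007 is past the 28th, so '4th Friday' doesn't fit.
March 2008 ends with Friday March 28, 2008.
Last Friday of April 2008: April 25, 2008.
May 2008 ends with Friday May 30, 2008.
June 2008 ends with Friday June 27, 2008.
Last Friday of July 2008: July 25, 2008.
Last Friday of August 2008: August 29, 2008.
September 2008 ends with Friday September 26, 2008.

September 26, 2008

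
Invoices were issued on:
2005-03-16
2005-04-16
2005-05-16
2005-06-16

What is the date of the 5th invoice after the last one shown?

2005-11-16

Gaps: 31, 30, 31 days — not constant. Every event is on the 16th of the month.
Pattern: the 16th of each month.
Next: July 2005 → 2005-07-16.
Next: August 2005 → 2005-08-16.
Next: September 2005 → 2005-09-16.
October 2005: 2005-10-16.
Next: November 2005 → 2005-11-16.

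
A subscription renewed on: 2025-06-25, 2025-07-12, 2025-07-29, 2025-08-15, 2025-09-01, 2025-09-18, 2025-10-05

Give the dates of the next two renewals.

Gaps between consecutive events: 17, 17, 17, 17, 17, 17 days — a constant 17-day interval.
2025-10-05 + 17 days = 2025-10-22.
2025-10-22 + 17 days = 2025-11-08.

2025-10-22, 2025-11-08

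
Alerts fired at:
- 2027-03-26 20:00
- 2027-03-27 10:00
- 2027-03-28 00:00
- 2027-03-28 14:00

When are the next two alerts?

2027-03-29 04:00, 2027-03-29 18:00

Gaps: 14, 14, 14 hours — each event is 14 hours after the previous one.
2027-03-28 14:00 + 14 h = 2027-03-29 04:00.
2027-03-29 04:00 + 14 h = 2027-03-29 18:00.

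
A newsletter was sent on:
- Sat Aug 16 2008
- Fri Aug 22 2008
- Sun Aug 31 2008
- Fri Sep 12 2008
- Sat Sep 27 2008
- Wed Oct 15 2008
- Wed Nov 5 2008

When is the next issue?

The spacing grows by 3 each time: 6, 9, 12, 15, 18, 21 days.
Next gap: 24 days. Wed Nov 5 2008 + 24 days = Sat Nov 29 2008.

Sat Nov 29 2008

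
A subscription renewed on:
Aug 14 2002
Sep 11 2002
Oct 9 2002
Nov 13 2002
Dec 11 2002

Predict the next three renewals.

Jan 8 2003, Feb 12 2003, Mar 12 2003

All dates are Wednesdays, 28, 28, 35, 28 days apart.
Specifically, the 2nd Wednesday of each month.
January 2003 — 2nd Wednesday is Jan 8 2003.
2nd Wednesday of February 2003: Feb 12 2003.
March 2003 — 2nd Wednesday is Mar 12 2003.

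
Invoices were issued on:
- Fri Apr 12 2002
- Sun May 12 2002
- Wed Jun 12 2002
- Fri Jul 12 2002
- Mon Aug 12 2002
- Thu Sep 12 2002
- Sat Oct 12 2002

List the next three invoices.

Tue Nov 12 2002, Thu Dec 12 2002, Sun Jan 12 2003

Gaps: 30, 31, 30, 31, 31, 30 days — not constant. Every event is on the 12th of the month.
Pattern: the 12th of each month.
Next: November 2002 → Tue Nov 12 2002.
Next: December 2002 → Thu Dec 12 2002.
January 2003: Sun Jan 12 2003.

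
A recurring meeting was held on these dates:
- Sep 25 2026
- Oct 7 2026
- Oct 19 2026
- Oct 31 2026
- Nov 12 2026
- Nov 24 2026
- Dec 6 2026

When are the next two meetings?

Dec 18 2026, Dec 30 2026

Gaps between consecutive events: 12, 12, 12, 12, 12, 12 days — a constant 12-day interval.
Dec 6 2026 + 12 days = Dec 18 2026.
Dec 18 2026 + 12 days = Dec 30 2026.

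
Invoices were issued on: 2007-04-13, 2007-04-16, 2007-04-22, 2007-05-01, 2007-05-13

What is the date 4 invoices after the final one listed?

2007-07-30

Gaps: 3, 6, 9, 12 days — each gap is 3 larger than the previous one.
Next gap: 15 days. 2007-05-13 + 15 days = 2007-05-28.
Next gap: 18 days. 2007-05-28 + 18 days = 2007-06-15.
Next gap: 21 days. 2007-06-15 + 21 days = 2007-07-06.
Next gap: 24 days. 2007-07-06 + 24 days = 2007-07-30.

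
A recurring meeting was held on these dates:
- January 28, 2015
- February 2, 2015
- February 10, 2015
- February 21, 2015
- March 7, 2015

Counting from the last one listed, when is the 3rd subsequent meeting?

Gaps: 5, 8, 11, 14 days — each gap is 3 larger than the previous one.
Next gap: 17 days. March 7, 2015 + 17 days = March 24, 2015.
Next gap: 20 days. March 24, 2015 + 20 days = April 13, 2015.
Next gap: 23 days. April 13, 2015 + 23 days = May 6, 2015.

May 6, 2015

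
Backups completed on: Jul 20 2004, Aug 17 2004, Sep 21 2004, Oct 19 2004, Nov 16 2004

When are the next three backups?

Dec 21 2004, Jan 18 2005, Feb 15 2005

All dates are Tuesdays, 28, 35, 28, 28 days apart.
Specifically, the 3rd Tuesday of each month.
December 2004 — 3rd Tuesday is Dec 21 2004.
January 2005 — 3rd Tuesday is Jan 18 2005.
3rd Tuesday of February 2005: Feb 15 2005.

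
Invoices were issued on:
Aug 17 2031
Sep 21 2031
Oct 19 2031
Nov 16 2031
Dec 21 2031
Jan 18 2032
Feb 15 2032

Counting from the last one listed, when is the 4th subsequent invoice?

Gaps: 35, 28, 28, 35, 28, 28 days — a mix of 28 and 35. Every date is a Sunday.
Each is the 3rd Sunday of its month.
March 2032 — 3rd Sunday is Mar 21 2032.
3rd Sunday of April 2032: Apr 18 2032.
May 2032 — 3rd Sunday is May 16 2032.
3rd Sunday of June 2032: Jun 20 2032.

Jun 20 2032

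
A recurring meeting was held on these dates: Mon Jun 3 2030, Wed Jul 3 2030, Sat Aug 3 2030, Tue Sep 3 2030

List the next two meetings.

Thu Oct 3 2030, Sun Nov 3 2030

The day-of-month is always 3 (30, 31, 31 days between events).
So this recurs on the 3rd of each month.
Next: October 2030 → Thu Oct 3 2030.
Next: November 2030 → Sun Nov 3 2030.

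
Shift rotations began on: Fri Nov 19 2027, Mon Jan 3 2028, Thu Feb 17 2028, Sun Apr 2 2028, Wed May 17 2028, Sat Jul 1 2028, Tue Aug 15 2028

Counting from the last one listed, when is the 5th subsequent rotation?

Every event comes 45 days after the last (45, 45, 45, 45, 45, 45).
Tue Aug 15 2028 + 45 days = Fri Sep 29 2028.
Fri Sep 29 2028 + 45 days = Mon Nov 13 2028.
Mon Nov 13 2028 + 45 days = Thu Dec 28 2028.
Thu Dec 28 2028 + 45 days = Sun Feb 11 2029.
Sun Feb 11 2029 + 45 days = Wed Mar 28 2029.

Wed Mar 28 2029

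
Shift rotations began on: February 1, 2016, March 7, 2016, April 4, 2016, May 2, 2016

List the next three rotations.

These are Mondays at 28- or 35-day spacing (35, 28, 28).
The pattern: 1st Monday of the month.
1st Monday of June 2016: June 6, 2016.
1st Monday of July 2016: July 4, 2016.
August 2016 — 1st Monday is August 1, 2016.

June 6, 2016; July 4, 2016; August 1, 2016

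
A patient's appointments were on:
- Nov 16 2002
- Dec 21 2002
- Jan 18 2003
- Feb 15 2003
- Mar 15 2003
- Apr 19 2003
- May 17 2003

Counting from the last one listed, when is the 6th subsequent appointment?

Nov 15 2003

Gaps: 35, 28, 28, 28, 35, 28 days — a mix of 28 and 35. Every date is a Saturday.
Each is the 3rd Saturday of its month.
June 2003 — 3rd Saturday is Jun 21 2003.
3rd Saturday of July 2003: Jul 19 2003.
3rd Saturday of August 2003: Aug 16 2003.
September 2003 — 3rd Saturday is Sep 20 2003.
3rd Saturday of October 2003: Oct 18 2003.
3rd Saturday of November 2003: Nov 15 2003.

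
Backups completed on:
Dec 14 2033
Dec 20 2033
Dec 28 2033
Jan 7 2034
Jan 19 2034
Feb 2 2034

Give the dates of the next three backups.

Feb 18 2034, Mar 8 2034, Mar 28 2034

Gaps: 6, 8, 10, 12, 14 days — each gap is 2 larger than the previous one.
Next gap: 16 days. Feb 2 2034 + 16 days = Feb 18 2034.
Next gap: 18 days. Feb 18 2034 + 18 days = Mar 8 2034.
Next gap: 20 days. Mar 8 2034 + 20 days = Mar 28 2034.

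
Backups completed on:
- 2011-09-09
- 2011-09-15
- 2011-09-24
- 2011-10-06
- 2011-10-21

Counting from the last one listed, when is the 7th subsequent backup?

Gaps: 6, 9, 12, 15 days — each gap is 3 larger than the previous one.
Next gap: 18 days. 2011-10-21 + 18 days = 2011-11-08.
Next gap: 21 days. 2011-11-08 + 21 days = 2011-11-29.
Next gap: 24 days. 2011-11-29 + 24 days = 2011-12-23.
Next gap: 27 days. 2011-12-23 + 27 days = 2012-01-19.
Next gap: 30 days. 2012-01-19 + 30 days = 2012-02-18.
Next gap: 33 days. 2012-02-18 + 33 days = 2012-03-22.
Next gap: 36 days. 2012-03-22 + 36 days = 2012-04-27.

2012-04-27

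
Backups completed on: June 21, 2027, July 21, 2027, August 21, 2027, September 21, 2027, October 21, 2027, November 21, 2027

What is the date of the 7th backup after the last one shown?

June 21, 2028

The day-of-month is always 21 (30, 31, 31, 30, 31 days between events).
So this recurs on the 21st of each month.
December 2027: December 21, 2027.
January 2028: January 21, 2028.
February 2028: February 21, 2028.
Next: March 2028 → March 21, 2028.
April 2028: April 21, 2028.
May 2028: May 21, 2028.
Next: June 2028 → June 21, 2028.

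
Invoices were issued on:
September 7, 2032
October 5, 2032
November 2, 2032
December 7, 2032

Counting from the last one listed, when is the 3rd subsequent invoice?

March 1, 2033

Gaps: 28, 28, 35 days — a mix of 28 and 35. Every date is a Tuesday.
Each is the 1st Tuesday of its month.
1st Tuesday of January 2033: January 4, 2033.
February 2033 — 1st Tuesday is February 1, 2033.
March 2033 — 1st Tuesday is March 1, 2033.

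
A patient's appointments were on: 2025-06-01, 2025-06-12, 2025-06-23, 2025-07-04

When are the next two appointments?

2025-07-15, 2025-07-26

Gaps between consecutive events: 11, 11, 11 days — a constant 11-day interval.
2025-07-04 + 11 days = 2025-07-15.
2025-07-15 + 11 days = 2025-07-26.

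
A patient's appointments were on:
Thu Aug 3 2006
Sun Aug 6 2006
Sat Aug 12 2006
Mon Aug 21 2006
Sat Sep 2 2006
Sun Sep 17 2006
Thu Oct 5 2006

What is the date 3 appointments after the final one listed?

Sat Dec 16 2006

The spacing grows by 3 each time: 3, 6, 9, 12, 15, 18 days.
Next gap: 21 days. Thu Oct 5 2006 + 21 days = Thu Oct 26 2006.
Next gap: 24 days. Thu Oct 26 2006 + 24 days = Sun Nov 19 2006.
Next gap: 27 days. Sun Nov 19 2006 + 27 days = Sat Dec 16 2006.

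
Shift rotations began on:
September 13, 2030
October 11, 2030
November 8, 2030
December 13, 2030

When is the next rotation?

January 10, 2031

All dates are Fridays, 28, 28, 35 days apart.
Specifically, the 2nd Friday of each month.
2nd Friday of January 2031: January 10, 2031.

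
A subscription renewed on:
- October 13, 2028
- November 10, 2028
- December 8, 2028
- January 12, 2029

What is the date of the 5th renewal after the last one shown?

June 8, 2029

These are Fridays at 28- or 35-day spacing (28, 28, 35).
The pattern: 2nd Friday of the month.
2nd Friday of February 2029: February 9, 2029.
March 2029 — 2nd Friday is March 9, 2029.
2nd Friday of April 2029: April 13, 2029.
2nd Friday of May 2029: May 11, 2029.
2nd Friday of June 2029: June 8, 2029.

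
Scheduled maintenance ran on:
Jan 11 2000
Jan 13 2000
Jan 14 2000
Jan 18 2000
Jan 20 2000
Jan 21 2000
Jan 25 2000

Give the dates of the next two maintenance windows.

The gap pattern 2, 1, 4, 2, 1, 4 repeats every 3 events.
These are the Tuesdays, Thursdays and Fridays of each week.
Next Thursday: Jan 27 2000.
The following Friday is Jan 28 2000.

Jan 27 2000, Jan 28 2000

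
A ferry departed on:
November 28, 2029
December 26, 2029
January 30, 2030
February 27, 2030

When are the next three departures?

All Wednesdays; the gaps (28, 35, 28) vary with month length.
This is the last Wednesday of each month.
Last Wednesday of March 2030: March 27, 2030.
April 2030 ends with Wednesday April 24, 2030.
Last Wednesday of May 2030: May 29, 2030.

March 27, 2030; April 24, 2030; May 29, 2030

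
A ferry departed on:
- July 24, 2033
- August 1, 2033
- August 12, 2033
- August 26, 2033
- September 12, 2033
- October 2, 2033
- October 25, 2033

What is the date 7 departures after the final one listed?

Intervals are 8, 11, 14, 17, 20, 23 days — an arithmetic progression with common difference 3.
Next gap: 26 days. October 25, 2033 + 26 days = November 20, 2033.
Next gap: 29 days. November 20, 2033 + 29 days = December 19, 2033.
Next gap: 32 days. December 19, 2033 + 32 days = January 20, 2034.
Next gap: 35 days. January 20, 2034 + 35 days = February 24, 2034.
Next gap: 38 days. February 24, 2034 + 38 days = April 3, 2034.
Next gap: 41 days. April 3, 2034 + 41 days = May 14, 2034.
Next gap: 44 days. May 14, 2034 + 44 days = June 27, 2034.

June 27, 2034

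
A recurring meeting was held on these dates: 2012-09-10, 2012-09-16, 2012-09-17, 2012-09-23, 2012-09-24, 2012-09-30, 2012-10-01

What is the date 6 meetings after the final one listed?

2012-10-22

The gap pattern 6, 1, 6, 1, 6, 1 repeats every 2 events.
These are the Mondays and Sundays of each week.
The following Sunday is 2012-10-07.
Next Monday: 2012-10-08.
Next Sunday: 2012-10-14.
Next Monday: 2012-10-15.
Next Sunday: 2012-10-21.
Next Monday: 2012-10-22.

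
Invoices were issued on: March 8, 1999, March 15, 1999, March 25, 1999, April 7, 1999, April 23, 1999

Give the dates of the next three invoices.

Gaps: 7, 10, 13, 16 days — each gap is 3 larger than the previous one.
Next gap: 19 days. April 23, 1999 + 19 days = May 12, 1999.
Next gap: 22 days. May 12, 1999 + 22 days = June 3, 1999.
Next gap: 25 days. June 3, 1999 + 25 days = June 28, 1999.

May 12, 1999; June 3, 1999; June 28, 1999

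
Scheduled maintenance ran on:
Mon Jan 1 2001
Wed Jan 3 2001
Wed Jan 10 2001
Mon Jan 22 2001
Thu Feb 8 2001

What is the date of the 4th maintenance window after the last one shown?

Wed Jun 6 2001

Intervals are 2, 7, 12, 17 days — an arithmetic progression with common difference 5.
Next gap: 22 days. Thu Feb 8 2001 + 22 days = Fri Mar 2 2001.
Next gap: 27 days. Fri Mar 2 2001 + 27 days = Thu Mar 29 2001.
Next gap: 32 days. Thu Mar 29 2001 + 32 days = Mon Apr 30 2001.
Next gap: 37 days. Mon Apr 30 2001 + 37 days = Wed Jun 6 2001.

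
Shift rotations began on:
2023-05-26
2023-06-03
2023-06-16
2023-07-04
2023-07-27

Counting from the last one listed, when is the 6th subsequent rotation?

2024-03-26

Intervals are 8, 13, 18, 23 days — an arithmetic progression with common difference 5.
Next gap: 28 days. 2023-07-27 + 28 days = 2023-08-24.
Next gap: 33 days. 2023-08-24 + 33 days = 2023-09-26.
Next gap: 38 days. 2023-09-26 + 38 days = 2023-11-03.
Next gap: 43 days. 2023-11-03 + 43 days = 2023-12-16.
Next gap: 48 days. 2023-12-16 + 48 days = 2024-02-02.
Next gap: 53 days. 2024-02-02 + 53 days = 2024-03-26.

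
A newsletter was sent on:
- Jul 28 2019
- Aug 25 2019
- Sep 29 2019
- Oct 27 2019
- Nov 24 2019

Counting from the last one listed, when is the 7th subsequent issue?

Jun 28 2020

All Sundays; the gaps (28, 35, 28, 28) vary with month length.
This is the last Sunday of each month.
December 2019 ends with Sunday Dec 29 2019.
January 2020 ends with Sunday Jan 26 2020.
February 2020 ends with Sunday Feb 23 2020.
March 2020 ends with Sunday Mar 29 2020.
April 2020 ends with Sunday Apr 26 2020.
Last Sunday of May 2020: May 31 2020.
June 2020 ends with Sunday Jun 28 2020.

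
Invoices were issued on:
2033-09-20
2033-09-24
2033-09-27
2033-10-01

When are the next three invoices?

The gap pattern 4, 3, 4 repeats every 2 events.
These are the Tuesdays and Saturdays of each week.
The following Tuesday is 2033-10-04.
The following Saturday is 2033-10-08.
The following Tuesday is 2033-10-11.

2033-10-04, 2033-10-08, 2033-10-11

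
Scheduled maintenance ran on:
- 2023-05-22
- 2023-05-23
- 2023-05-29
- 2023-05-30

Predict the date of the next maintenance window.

Gaps: 1, 6, 1 days — not constant, but cyclic with period 2.
The events fall on every Monday and Tuesday.
Next Monday: 2023-06-05.

2023-06-05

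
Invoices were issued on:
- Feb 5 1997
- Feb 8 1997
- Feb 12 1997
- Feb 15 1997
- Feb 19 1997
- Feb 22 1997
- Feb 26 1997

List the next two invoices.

Mar 1 1997, Mar 5 1997

Gaps: 3, 4, 3, 4, 3, 4 days — not constant, but cyclic with period 2.
The events fall on every Wednesday and Saturday.
The following Saturday is Mar 1 1997.
The following Wednesday is Mar 5 1997.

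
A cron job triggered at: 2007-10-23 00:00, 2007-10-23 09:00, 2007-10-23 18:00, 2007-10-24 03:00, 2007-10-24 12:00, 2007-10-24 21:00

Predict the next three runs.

2007-10-25 06:00, 2007-10-25 15:00, 2007-10-26 00:00

Gaps: 9, 9, 9, 9, 9 hours — each event is 9 hours after the previous one.
2007-10-24 21:00 + 9 h = 2007-10-25 06:00.
2007-10-25 06:00 + 9 h = 2007-10-25 15:00.
2007-10-25 15:00 + 9 h = 2007-10-26 00:00.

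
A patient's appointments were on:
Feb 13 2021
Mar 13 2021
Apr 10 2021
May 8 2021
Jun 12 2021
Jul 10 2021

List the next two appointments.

Aug 14 2021, Sep 11 2021

Gaps: 28, 28, 28, 35, 28 days — a mix of 28 and 35. Every date is a Saturday.
Each is the 2nd Saturday of its month.
August 2021 — 2nd Saturday is Aug 14 2021.
September 2021 — 2nd Saturday is Sep 11 2021.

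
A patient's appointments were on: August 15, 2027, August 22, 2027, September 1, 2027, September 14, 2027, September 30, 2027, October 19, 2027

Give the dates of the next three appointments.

November 10, 2027; December 5, 2027; January 2, 2028

Gaps: 7, 10, 13, 16, 19 days — each gap is 3 larger than the previous one.
Next gap: 22 days. October 19, 2027 + 22 days = November 10, 2027.
Next gap: 25 days. November 10, 2027 + 25 days = December 5, 2027.
Next gap: 28 days. December 5, 2027 + 28 days = January 2, 2028.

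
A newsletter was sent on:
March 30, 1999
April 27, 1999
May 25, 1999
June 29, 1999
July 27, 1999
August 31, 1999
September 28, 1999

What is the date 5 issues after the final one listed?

All Tuesdays; the gaps (28, 28, 35, 28, 35, 28) vary with month length.
This is the last Tuesday of each month.
Last Tuesday of October 1999: October 26, 1999.
Last Tuesday of November 1999: November 30, 1999.
December 1999 ends with Tuesday December 28, 1999.
January 2000 ends with Tuesday January 25, 2000.
Last Tuesday of February 2000: February 29, 2000.

February 29, 2000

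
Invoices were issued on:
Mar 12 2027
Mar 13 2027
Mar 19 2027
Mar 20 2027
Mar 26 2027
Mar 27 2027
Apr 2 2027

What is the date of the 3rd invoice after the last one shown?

Apr 10 2027

Every event lands on a Friday or Saturday (gaps cycle 1, 6, 1, 6, 1, 6).
So the schedule is: every Friday and Saturday.
The following Saturday is Apr 3 2027.
Next Friday: Apr 9 2027.
The following Saturday is Apr 10 2027.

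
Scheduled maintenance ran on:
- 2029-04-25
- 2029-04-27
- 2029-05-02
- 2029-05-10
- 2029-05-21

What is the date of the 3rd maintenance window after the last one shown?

2029-07-11

Intervals are 2, 5, 8, 11 days — an arithmetic progression with common difference 3.
Next gap: 14 days. 2029-05-21 + 14 days = 2029-06-04.
Next gap: 17 days. 2029-06-04 + 17 days = 2029-06-21.
Next gap: 20 days. 2029-06-21 + 20 days = 2029-07-11.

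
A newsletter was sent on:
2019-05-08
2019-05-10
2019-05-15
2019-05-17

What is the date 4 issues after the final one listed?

2019-05-31

The gap pattern 2, 5, 2 repeats every 2 events.
These are the Wednesdays and Fridays of each week.
The following Wednesday is 2019-05-22.
Next Friday: 2019-05-24.
The following Wednesday is 2019-05-29.
The following Friday is 2019-05-31.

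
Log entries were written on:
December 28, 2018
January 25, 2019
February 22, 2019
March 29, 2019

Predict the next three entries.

April 26, 2019; May 31, 2019; June 28, 2019

All Fridays; the gaps (28, 28, 35) vary with month length.
This is the last Friday of each month.
Last Friday of April 2019: April 26, 2019.
May 2019 ends with Friday May 31, 2019.
June 2019 ends with Friday June 28, 2019.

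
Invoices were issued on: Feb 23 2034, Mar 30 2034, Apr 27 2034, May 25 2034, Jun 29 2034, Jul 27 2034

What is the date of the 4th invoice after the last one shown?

Nov 30 2034

These are Thursdays with 35, 28, 28, 35, 28-day gaps.
Each is the final Thursday of its month — Mar 30 2034 is past the 28th, so '4th Thursday' doesn't fit.
Last Thursday of August 2034: Aug 31 2034.
Last Thursday of September 2034: Sep 28 2034.
Last Thursday of October 2034: Oct 26 2034.
November 2034 ends with Thursday Nov 30 2034.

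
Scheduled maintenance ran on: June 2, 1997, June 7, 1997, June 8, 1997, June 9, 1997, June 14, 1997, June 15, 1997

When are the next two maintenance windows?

The gap pattern 5, 1, 1, 5, 1 repeats every 3 events.
These are the Mondays, Saturdays and Sundays of each week.
The following Monday is June 16, 1997.
Next Saturday: June 21, 1997.

June 16, 1997; June 21, 1997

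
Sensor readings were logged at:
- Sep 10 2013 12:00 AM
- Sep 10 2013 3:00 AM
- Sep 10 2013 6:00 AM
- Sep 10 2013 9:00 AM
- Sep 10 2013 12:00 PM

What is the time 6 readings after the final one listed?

Sep 11 2013 6:00 AM

The interval is a steady 3 hours (3, 3, 3, 3).
Sep 10 2013 12:00 PM + 3 h = Sep 10 2013 3:00 PM.
Sep 10 2013 3:00 PM + 3 h = Sep 10 2013 6:00 PM.
Sep 10 2013 6:00 PM + 3 h = Sep 10 2013 9:00 PM.
Sep 10 2013 9:00 PM + 3 h = Sep 11 2013 12:00 AM.
Sep 11 2013 12:00 AM + 3 h = Sep 11 2013 3:00 AM.
Sep 11 2013 3:00 AM + 3 h = Sep 11 2013 6:00 AM.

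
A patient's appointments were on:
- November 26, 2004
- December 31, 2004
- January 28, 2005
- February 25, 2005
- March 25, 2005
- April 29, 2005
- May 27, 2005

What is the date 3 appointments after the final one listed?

August 26, 2005

Every date is a Friday; gaps 35, 28, 28, 28, 35, 28 days.
Each is the last Friday of its month (at least one falls on the 29th or later, ruling out '4th Friday').
June 2005 ends with Friday June 24, 2005.
Last Friday of July 2005: July 29, 2005.
August 2005 ends with Friday August 26, 2005.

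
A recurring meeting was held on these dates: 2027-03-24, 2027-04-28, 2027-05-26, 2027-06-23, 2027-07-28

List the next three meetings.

Gaps: 35, 28, 28, 35 days — a mix of 28 and 35. Every date is a Wednesday.
Each is the 4th Wednesday of its month.
4th Wednesday of August 2027: 2027-08-25.
September 2027 — 4th Wednesday is 2027-09-22.
4th Wednesday of October 2027: 2027-10-27.

2027-08-25, 2027-09-22, 2027-10-27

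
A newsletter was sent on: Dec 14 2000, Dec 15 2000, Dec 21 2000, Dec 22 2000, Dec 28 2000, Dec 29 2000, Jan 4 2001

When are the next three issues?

Jan 5 2001, Jan 11 2001, Jan 12 2001

The gap pattern 1, 6, 1, 6, 1, 6 repeats every 2 events.
These are the Thursdays and Fridays of each week.
Next Friday: Jan 5 2001.
The following Thursday is Jan 11 2001.
Next Friday: Jan 12 2001.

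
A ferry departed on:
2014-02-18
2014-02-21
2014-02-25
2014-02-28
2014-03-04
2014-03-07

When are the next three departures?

Every event lands on a Tuesday or Friday (gaps cycle 3, 4, 3, 4, 3).
So the schedule is: every Tuesday and Friday.
The following Tuesday is 2014-03-11.
The following Friday is 2014-03-14.
The following Tuesday is 2014-03-18.

2014-03-11, 2014-03-14, 2014-03-18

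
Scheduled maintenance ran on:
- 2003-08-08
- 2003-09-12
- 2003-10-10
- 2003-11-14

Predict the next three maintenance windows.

All dates are Fridays, 35, 28, 35 days apart.
Specifically, the 2nd Friday of each month.
2nd Friday of December 2003: 2003-12-12.
January 2004 — 2nd Friday is 2004-01-09.
2nd Friday of February 2004: 2004-02-13.

2003-12-12, 2004-01-09, 2004-02-13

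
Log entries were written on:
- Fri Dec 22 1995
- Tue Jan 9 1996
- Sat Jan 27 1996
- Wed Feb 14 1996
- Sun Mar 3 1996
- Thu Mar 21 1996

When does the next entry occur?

Every event comes 18 days after the last (18, 18, 18, 18, 18).
Thu Mar 21 1996 + 18 days = Mon Apr 8 1996.

Mon Apr 8 1996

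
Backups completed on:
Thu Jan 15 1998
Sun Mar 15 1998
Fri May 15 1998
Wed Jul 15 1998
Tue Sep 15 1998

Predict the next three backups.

The day-of-month is always 15 (59, 61, 61, 62 days between events).
So this recurs on the 15th of every 2 months.
November 1998: Sun Nov 15 1998.
Next: January 1999 → Fri Jan 15 1999.
Next: March 1999 → Mon Mar 15 1999.

Sun Nov 15 1998, Fri Jan 15 1999, Mon Mar 15 1999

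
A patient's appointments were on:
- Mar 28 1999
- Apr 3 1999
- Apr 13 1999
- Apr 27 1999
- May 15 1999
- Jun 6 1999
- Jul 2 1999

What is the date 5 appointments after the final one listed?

Jan 8 2000

Intervals are 6, 10, 14, 18, 22, 26 days — an arithmetic progression with common difference 4.
Next gap: 30 days. Jul 2 1999 + 30 days = Aug 1 1999.
Next gap: 34 days. Aug 1 1999 + 34 days = Sep 4 1999.
Next gap: 38 days. Sep 4 1999 + 38 days = Oct 12 1999.
Next gap: 42 days. Oct 12 1999 + 42 days = Nov 23 1999.
Next gap: 46 days. Nov 23 1999 + 46 days = Jan 8 2000.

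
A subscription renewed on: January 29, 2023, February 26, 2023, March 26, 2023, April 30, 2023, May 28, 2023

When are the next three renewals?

June 25, 2023; July 30, 2023; August 27, 2023

All Sundays; the gaps (28, 28, 35, 28) vary with month length.
This is the last Sunday of each month.
Last Sunday of June 2023: June 25, 2023.
Last Sunday of July 2023: July 30, 2023.
Last Sunday of August 2023: August 27, 2023.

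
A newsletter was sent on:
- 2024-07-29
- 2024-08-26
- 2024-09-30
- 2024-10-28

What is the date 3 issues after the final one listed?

2025-01-27

These are Mondays with 28, 35, 28-day gaps.
Each is the final Monday of its month — 2024-07-29 is past the 28th, so '4th Monday' doesn't fit.
November 2024 ends with Monday 2024-11-25.
Last Monday of December 2024: 2024-12-30.
January 2025 ends with Monday 2025-01-27.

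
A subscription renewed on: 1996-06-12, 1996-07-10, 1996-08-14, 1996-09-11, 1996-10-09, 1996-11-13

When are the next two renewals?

1996-12-11, 1997-01-08

Gaps: 28, 35, 28, 28, 35 days — a mix of 28 and 35. Every date is a Wednesday.
Each is the 2nd Wednesday of its month.
December 1996 — 2nd Wednesday is 1996-12-11.
2nd Wednesday of January 1997: 1997-01-08.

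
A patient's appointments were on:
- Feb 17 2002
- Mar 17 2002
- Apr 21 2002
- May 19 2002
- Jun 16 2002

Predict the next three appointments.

All dates are Sundays, 28, 35, 28, 28 days apart.
Specifically, the 3rd Sunday of each month.
3rd Sunday of July 2002: Jul 21 2002.
August 2002 — 3rd Sunday is Aug 18 2002.
3rd Sunday of September 2002: Sep 15 2002.

Jul 21 2002, Aug 18 2002, Sep 15 2002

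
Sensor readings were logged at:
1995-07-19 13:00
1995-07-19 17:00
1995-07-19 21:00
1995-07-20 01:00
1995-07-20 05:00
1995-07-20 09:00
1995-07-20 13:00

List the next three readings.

1995-07-20 17:00, 1995-07-20 21:00, 1995-07-21 01:00

The interval is a steady 4 hours (4, 4, 4, 4, 4, 4).
1995-07-20 13:00 + 4 h = 1995-07-20 17:00.
1995-07-20 17:00 + 4 h = 1995-07-20 21:00.
1995-07-20 21:00 + 4 h = 1995-07-21 01:00.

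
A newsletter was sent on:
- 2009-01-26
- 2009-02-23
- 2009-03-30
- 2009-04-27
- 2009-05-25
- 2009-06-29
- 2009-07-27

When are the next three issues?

2009-08-31, 2009-09-28, 2009-10-26

All Mondays; the gaps (28, 35, 28, 28, 35, 28) vary with month length.
This is the last Monday of each month.
Last Monday of August 2009: 2009-08-31.
September 2009 ends with Monday 2009-09-28.
October 2009 ends with Monday 2009-10-26.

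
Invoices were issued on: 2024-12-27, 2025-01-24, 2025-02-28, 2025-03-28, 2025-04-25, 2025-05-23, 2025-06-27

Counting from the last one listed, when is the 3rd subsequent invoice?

2025-09-26

These are Fridays at 28- or 35-day spacing (28, 35, 28, 28, 28, 35).
The pattern: 4th Friday of the month.
4th Friday of July 2025: 2025-07-25.
August 2025 — 4th Friday is 2025-08-22.
4th Friday of September 2025: 2025-09-26.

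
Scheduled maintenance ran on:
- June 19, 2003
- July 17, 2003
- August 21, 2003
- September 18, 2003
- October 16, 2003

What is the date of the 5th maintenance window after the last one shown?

All dates are Thursdays, 28, 35, 28, 28 days apart.
Specifically, the 3rd Thursday of each month.
3rd Thursday of November 2003: November 20, 2003.
3rd Thursday of December 2003: December 18, 2003.
3rd Thursday of January 2004: January 15, 2004.
3rd Thursday of February 2004: February 19, 2004.
March 2004 — 3rd Thursday is March 18, 2004.

March 18, 2004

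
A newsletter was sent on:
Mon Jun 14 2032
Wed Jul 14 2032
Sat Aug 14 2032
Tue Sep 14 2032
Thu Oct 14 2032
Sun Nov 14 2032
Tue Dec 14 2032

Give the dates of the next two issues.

Each date is the 14th; the gaps (30, 31, 31, 30, 31, 30) track the month lengths.
The rule is the 14th of each month.
Next: January 2033 → Fri Jan 14 2033.
Next: February 2033 → Mon Feb 14 2033.

Fri Jan 14 2033, Mon Feb 14 2033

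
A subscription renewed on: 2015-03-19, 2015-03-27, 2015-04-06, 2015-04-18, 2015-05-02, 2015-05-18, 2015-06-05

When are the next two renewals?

2015-06-25, 2015-07-17

Gaps: 8, 10, 12, 14, 16, 18 days — each gap is 2 larger than the previous one.
Next gap: 20 days. 2015-06-05 + 20 days = 2015-06-25.
Next gap: 22 days. 2015-06-25 + 22 days = 2015-07-17.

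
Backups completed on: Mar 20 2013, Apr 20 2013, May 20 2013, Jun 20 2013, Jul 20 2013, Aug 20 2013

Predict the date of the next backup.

Gaps: 31, 30, 31, 30, 31 days — not constant. Every event is on the 20th of the month.
Pattern: the 20th of each month.
September 2013: Sep 20 2013.

Sep 20 2013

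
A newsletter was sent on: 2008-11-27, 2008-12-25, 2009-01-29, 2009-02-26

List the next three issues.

2009-03-26, 2009-04-30, 2009-05-28

Every date is a Thursday; gaps 28, 35, 28 days.
Each is the last Thursday of its month (at least one falls on the 29th or later, ruling out '4th Thursday').
Last Thursday of March 2009: 2009-03-26.
Last Thursday of April 2009: 2009-04-30.
May 2009 ends with Thursday 2009-05-28.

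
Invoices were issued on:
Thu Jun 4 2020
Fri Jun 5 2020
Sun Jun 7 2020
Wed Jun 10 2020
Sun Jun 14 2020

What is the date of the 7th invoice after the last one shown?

Intervals are 1, 2, 3, 4 days — an arithmetic progression with common difference 1.
Next gap: 5 days. Sun Jun 14 2020 + 5 days = Fri Jun 19 2020.
Next gap: 6 days. Fri Jun 19 2020 + 6 days = Thu Jun 25 2020.
Next gap: 7 days. Thu Jun 25 2020 + 7 days = Thu Jul 2 2020.
Next gap: 8 days. Thu Jul 2 2020 + 8 days = Fri Jul 10 2020.
Next gap: 9 days. Fri Jul 10 2020 + 9 days = Sun Jul 19 2020.
Next gap: 10 days. Sun Jul 19 2020 + 10 days = Wed Jul 29 2020.
Next gap: 11 days. Wed Jul 29 2020 + 11 days = Sun Aug 9 2020.

Sun Aug 9 2020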